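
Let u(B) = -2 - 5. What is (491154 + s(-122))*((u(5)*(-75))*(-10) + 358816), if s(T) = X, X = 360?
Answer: 173782638924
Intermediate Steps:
s(T) = 360
u(B) = -7
(491154 + s(-122))*((u(5)*(-75))*(-10) + 358816) = (491154 + 360)*(-7*(-75)*(-10) + 358816) = 491514*(525*(-10) + 358816) = 491514*(-5250 + 358816) = 491514*353566 = 173782638924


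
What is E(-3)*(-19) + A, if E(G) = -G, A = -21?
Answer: -78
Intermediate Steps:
E(-3)*(-19) + A = -1*(-3)*(-19) - 21 = 3*(-19) - 21 = -57 - 21 = -78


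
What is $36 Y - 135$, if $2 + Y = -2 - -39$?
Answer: $1125$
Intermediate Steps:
$Y = 35$ ($Y = -2 - -37 = -2 + \left(-2 + 39\right) = -2 + 37 = 35$)
$36 Y - 135 = 36 \cdot 35 - 135 = 1260 - 135 = 1125$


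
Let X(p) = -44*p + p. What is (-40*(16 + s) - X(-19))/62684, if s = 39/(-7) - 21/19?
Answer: -158261/8336972 ≈ -0.018983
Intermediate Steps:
X(p) = -43*p
s = -888/133 (s = 39*(-1/7) - 21*1/19 = -39/7 - 21/19 = -888/133 ≈ -6.6767)
(-40*(16 + s) - X(-19))/62684 = (-40*(16 - 888/133) - (-43)*(-19))/62684 = (-40*1240/133 - 1*817)*(1/62684) = (-49600/133 - 817)*(1/62684) = -158261/133*1/62684 = -158261/8336972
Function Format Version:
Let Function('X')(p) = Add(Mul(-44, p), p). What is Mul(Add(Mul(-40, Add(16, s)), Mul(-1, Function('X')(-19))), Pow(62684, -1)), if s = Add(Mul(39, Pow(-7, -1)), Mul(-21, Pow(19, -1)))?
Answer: Rational(-158261, 8336972) ≈ -0.018983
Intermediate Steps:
Function('X')(p) = Mul(-43, p)
s = Rational(-888, 133) (s = Add(Mul(39, Rational(-1, 7)), Mul(-21, Rational(1, 19))) = Add(Rational(-39, 7), Rational(-21, 19)) = Rational(-888, 133) ≈ -6.6767)
Mul(Add(Mul(-40, Add(16, s)), Mul(-1, Function('X')(-19))), Pow(62684, -1)) = Mul(Add(Mul(-40, Add(16, Rational(-888, 133))), Mul(-1, Mul(-43, -19))), Pow(62684, -1)) = Mul(Add(Mul(-40, Rational(1240, 133)), Mul(-1, 817)), Rational(1, 62684)) = Mul(Add(Rational(-49600, 133), -817), Rational(1, 62684)) = Mul(Rational(-158261, 133), Rational(1, 62684)) = Rational(-158261, 8336972)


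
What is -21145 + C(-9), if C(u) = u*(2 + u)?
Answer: -21082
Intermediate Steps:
-21145 + C(-9) = -21145 - 9*(2 - 9) = -21145 - 9*(-7) = -21145 + 63 = -21082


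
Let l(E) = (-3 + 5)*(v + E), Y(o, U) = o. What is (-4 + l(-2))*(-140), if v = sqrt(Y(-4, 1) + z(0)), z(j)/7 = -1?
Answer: 1120 - 280*I*sqrt(11) ≈ 1120.0 - 928.66*I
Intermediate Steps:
z(j) = -7 (z(j) = 7*(-1) = -7)
v = I*sqrt(11) (v = sqrt(-4 - 7) = sqrt(-11) = I*sqrt(11) ≈ 3.3166*I)
l(E) = 2*E + 2*I*sqrt(11) (l(E) = (-3 + 5)*(I*sqrt(11) + E) = 2*(E + I*sqrt(11)) = 2*E + 2*I*sqrt(11))
(-4 + l(-2))*(-140) = (-4 + (2*(-2) + 2*I*sqrt(11)))*(-140) = (-4 + (-4 + 2*I*sqrt(11)))*(-140) = (-8 + 2*I*sqrt(11))*(-140) = 1120 - 280*I*sqrt(11)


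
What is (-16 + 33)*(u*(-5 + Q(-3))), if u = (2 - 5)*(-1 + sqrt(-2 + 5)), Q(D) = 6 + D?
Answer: -102 + 102*sqrt(3) ≈ 74.669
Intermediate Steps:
u = 3 - 3*sqrt(3) (u = -3*(-1 + sqrt(3)) = 3 - 3*sqrt(3) ≈ -2.1962)
(-16 + 33)*(u*(-5 + Q(-3))) = (-16 + 33)*((3 - 3*sqrt(3))*(-5 + (6 - 3))) = 17*((3 - 3*sqrt(3))*(-5 + 3)) = 17*((3 - 3*sqrt(3))*(-2)) = 17*(-6 + 6*sqrt(3)) = -102 + 102*sqrt(3)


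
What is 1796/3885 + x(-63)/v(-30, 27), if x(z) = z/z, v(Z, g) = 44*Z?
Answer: 157789/341880 ≈ 0.46153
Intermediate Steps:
x(z) = 1
1796/3885 + x(-63)/v(-30, 27) = 1796/3885 + 1/(44*(-30)) = 1796*(1/3885) + 1/(-1320) = 1796/3885 + 1*(-1/1320) = 1796/3885 - 1/1320 = 157789/341880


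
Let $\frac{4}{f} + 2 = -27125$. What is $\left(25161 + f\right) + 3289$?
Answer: $\frac{771763146}{27127} \approx 28450.0$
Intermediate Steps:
$f = - \frac{4}{27127}$ ($f = \frac{4}{-2 - 27125} = \frac{4}{-27127} = 4 \left(- \frac{1}{27127}\right) = - \frac{4}{27127} \approx -0.00014745$)
$\left(25161 + f\right) + 3289 = \left(25161 - \frac{4}{27127}\right) + 3289 = \frac{682542443}{27127} + 3289 = \frac{771763146}{27127}$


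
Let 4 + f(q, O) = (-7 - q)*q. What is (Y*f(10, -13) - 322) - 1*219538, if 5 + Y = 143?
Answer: -243872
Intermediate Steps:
f(q, O) = -4 + q*(-7 - q) (f(q, O) = -4 + (-7 - q)*q = -4 + q*(-7 - q))
Y = 138 (Y = -5 + 143 = 138)
(Y*f(10, -13) - 322) - 1*219538 = (138*(-4 - 1*10**2 - 7*10) - 322) - 1*219538 = (138*(-4 - 1*100 - 70) - 322) - 219538 = (138*(-4 - 100 - 70) - 322) - 219538 = (138*(-174) - 322) - 219538 = (-24012 - 322) - 219538 = -24334 - 219538 = -243872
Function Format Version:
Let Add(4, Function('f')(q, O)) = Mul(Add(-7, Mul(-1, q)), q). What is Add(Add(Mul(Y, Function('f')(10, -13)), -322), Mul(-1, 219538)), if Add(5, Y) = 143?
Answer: -243872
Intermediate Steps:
Function('f')(q, O) = Add(-4, Mul(q, Add(-7, Mul(-1, q)))) (Function('f')(q, O) = Add(-4, Mul(Add(-7, Mul(-1, q)), q)) = Add(-4, Mul(q, Add(-7, Mul(-1, q)))))
Y = 138 (Y = Add(-5, 143) = 138)
Add(Add(Mul(Y, Function('f')(10, -13)), -322), Mul(-1, 219538)) = Add(Add(Mul(138, Add(-4, Mul(-1, Pow(10, 2)), Mul(-7, 10))), -322), Mul(-1, 219538)) = Add(Add(Mul(138, Add(-4, Mul(-1, 100), -70)), -322), -219538) = Add(Add(Mul(138, Add(-4, -100, -70)), -322), -219538) = Add(Add(Mul(138, -174), -322), -219538) = Add(Add(-24012, -322), -219538) = Add(-24334, -219538) = -243872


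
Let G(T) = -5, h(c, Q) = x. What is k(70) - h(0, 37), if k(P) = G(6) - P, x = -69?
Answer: -6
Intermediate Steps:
h(c, Q) = -69
k(P) = -5 - P
k(70) - h(0, 37) = (-5 - 1*70) - 1*(-69) = (-5 - 70) + 69 = -75 + 69 = -6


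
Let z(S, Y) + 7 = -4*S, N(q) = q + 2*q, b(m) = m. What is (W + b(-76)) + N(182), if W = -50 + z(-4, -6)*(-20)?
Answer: 240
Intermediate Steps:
N(q) = 3*q
z(S, Y) = -7 - 4*S
W = -230 (W = -50 + (-7 - 4*(-4))*(-20) = -50 + (-7 + 16)*(-20) = -50 + 9*(-20) = -50 - 180 = -230)
(W + b(-76)) + N(182) = (-230 - 76) + 3*182 = -306 + 546 = 240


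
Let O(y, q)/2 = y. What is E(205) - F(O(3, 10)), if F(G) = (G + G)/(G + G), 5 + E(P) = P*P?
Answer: 42019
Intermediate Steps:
E(P) = -5 + P² (E(P) = -5 + P*P = -5 + P²)
O(y, q) = 2*y
F(G) = 1 (F(G) = (2*G)/((2*G)) = (2*G)*(1/(2*G)) = 1)
E(205) - F(O(3, 10)) = (-5 + 205²) - 1*1 = (-5 + 42025) - 1 = 42020 - 1 = 42019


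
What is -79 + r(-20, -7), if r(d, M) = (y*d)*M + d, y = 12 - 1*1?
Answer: 1441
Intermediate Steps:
y = 11 (y = 12 - 1 = 11)
r(d, M) = d + 11*M*d (r(d, M) = (11*d)*M + d = 11*M*d + d = d + 11*M*d)
-79 + r(-20, -7) = -79 - 20*(1 + 11*(-7)) = -79 - 20*(1 - 77) = -79 - 20*(-76) = -79 + 1520 = 1441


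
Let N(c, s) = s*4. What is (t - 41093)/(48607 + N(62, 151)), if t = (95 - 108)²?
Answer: -40924/49211 ≈ -0.83160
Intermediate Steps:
N(c, s) = 4*s
t = 169 (t = (-13)² = 169)
(t - 41093)/(48607 + N(62, 151)) = (169 - 41093)/(48607 + 4*151) = -40924/(48607 + 604) = -40924/49211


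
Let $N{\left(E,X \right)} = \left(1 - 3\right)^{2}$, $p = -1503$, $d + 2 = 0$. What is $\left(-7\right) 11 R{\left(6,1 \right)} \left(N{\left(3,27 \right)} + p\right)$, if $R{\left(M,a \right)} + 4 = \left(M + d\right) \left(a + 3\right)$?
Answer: $1385076$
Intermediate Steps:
$d = -2$ ($d = -2 + 0 = -2$)
$R{\left(M,a \right)} = -4 + \left(-2 + M\right) \left(3 + a\right)$ ($R{\left(M,a \right)} = -4 + \left(M - 2\right) \left(a + 3\right) = -4 + \left(-2 + M\right) \left(3 + a\right)$)
$N{\left(E,X \right)} = 4$ ($N{\left(E,X \right)} = \left(-2\right)^{2} = 4$)
$\left(-7\right) 11 R{\left(6,1 \right)} \left(N{\left(3,27 \right)} + p\right) = \left(-7\right) 11 \left(-10 - 2 + 3 \cdot 6 + 6 \cdot 1\right) \left(4 - 1503\right) = - 77 \left(-10 - 2 + 18 + 6\right) \left(-1499\right) = \left(-77\right) 12 \left(-1499\right) = \left(-924\right) \left(-1499\right) = 1385076$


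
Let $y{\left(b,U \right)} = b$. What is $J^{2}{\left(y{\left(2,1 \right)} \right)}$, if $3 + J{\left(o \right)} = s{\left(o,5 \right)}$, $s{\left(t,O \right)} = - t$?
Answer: $25$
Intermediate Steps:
$J{\left(o \right)} = -3 - o$
$J^{2}{\left(y{\left(2,1 \right)} \right)} = \left(-3 - 2\right)^{2} = \left(-5\right)^{2} = 25$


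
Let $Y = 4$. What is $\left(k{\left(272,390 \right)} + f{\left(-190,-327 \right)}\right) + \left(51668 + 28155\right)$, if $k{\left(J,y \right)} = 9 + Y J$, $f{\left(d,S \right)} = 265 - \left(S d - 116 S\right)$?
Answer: $-18877$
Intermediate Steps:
$f{\left(d,S \right)} = 265 + 116 S - S d$ ($f{\left(d,S \right)} = 265 - \left(- 116 S + S d\right) = 265 + 116 S - S d$)
$k{\left(J,y \right)} = 9 + 4 J$
$\left(k{\left(272,390 \right)} + f{\left(-190,-327 \right)}\right) + \left(51668 + 28155\right) = \left(\left(9 + 4 \cdot 272\right) + \left(265 + 116 \left(-327\right) - \left(-327\right) \left(-190\right)\right)\right) + \left(51668 + 28155\right) = \left(\left(9 + 1088\right) - 99797\right) + 79823 = \left(1097 - 99797\right) + 79823 = -98700 + 79823 = -18877$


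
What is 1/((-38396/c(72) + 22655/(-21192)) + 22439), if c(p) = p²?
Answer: 1144368/25668774265 ≈ 4.4582e-5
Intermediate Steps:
1/((-38396/c(72) + 22655/(-21192)) + 22439) = 1/((-38396/(72²) + 22655/(-21192)) + 22439) = 1/((-38396/5184 + 22655*(-1/21192)) + 22439) = 1/((-38396*1/5184 - 22655/21192) + 22439) = 1/((-9599/1296 - 22655/21192) + 22439) = 1/(-9699287/1144368 + 22439) = 1/(25668774265/1144368) = 1144368/25668774265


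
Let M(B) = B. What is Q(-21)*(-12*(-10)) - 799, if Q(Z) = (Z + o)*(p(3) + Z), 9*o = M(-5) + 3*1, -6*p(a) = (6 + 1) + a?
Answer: 512329/9 ≈ 56925.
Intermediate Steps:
p(a) = -7/6 - a/6 (p(a) = -((6 + 1) + a)/6 = -(7 + a)/6 = -7/6 - a/6)
o = -2/9 (o = (-5 + 3*1)/9 = (-5 + 3)/9 = (⅑)*(-2) = -2/9 ≈ -0.22222)
Q(Z) = (-5/3 + Z)*(-2/9 + Z) (Q(Z) = (Z - 2/9)*((-7/6 - ⅙*3) + Z) = (-2/9 + Z)*((-7/6 - ½) + Z) = (-2/9 + Z)*(-5/3 + Z) = (-5/3 + Z)*(-2/9 + Z))
Q(-21)*(-12*(-10)) - 799 = (10/27 + (-21)² - 17/9*(-21))*(-12*(-10)) - 799 = (10/27 + 441 + 119/3)*120 - 799 = (12988/27)*120 - 799 = 519520/9 - 799 = 512329/9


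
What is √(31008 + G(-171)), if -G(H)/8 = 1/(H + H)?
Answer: 2*√25186267/57 ≈ 176.09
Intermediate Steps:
G(H) = -4/H (G(H) = -8/(H + H) = -8*1/(2*H) = -4/H)
√(31008 + G(-171)) = √(31008 - 4/(-171)) = √(31008 - 4*(-1/171)) = √(31008 + 4/171) = √(5302372/171) = 2*√25186267/57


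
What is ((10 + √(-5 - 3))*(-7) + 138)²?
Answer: 4232 - 1904*I*√2 ≈ 4232.0 - 2692.7*I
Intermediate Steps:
((10 + √(-5 - 3))*(-7) + 138)² = ((10 + √(-8))*(-7) + 138)² = ((10 + 2*I*√2)*(-7) + 138)² = ((-70 - 14*I*√2) + 138)² = (68 - 14*I*√2)²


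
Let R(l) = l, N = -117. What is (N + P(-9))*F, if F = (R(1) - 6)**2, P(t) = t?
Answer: -3150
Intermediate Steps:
F = 25 (F = (1 - 6)**2 = (-5)**2 = 25)
(N + P(-9))*F = (-117 - 9)*25 = -126*25 = -3150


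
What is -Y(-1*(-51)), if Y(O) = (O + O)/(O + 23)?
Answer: -51/37 ≈ -1.3784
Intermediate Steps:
Y(O) = 2*O/(23 + O) (Y(O) = (2*O)/(23 + O) = 2*O/(23 + O))
-Y(-1*(-51)) = -2*(-1*(-51))/(23 - 1*(-51)) = -2*51/(23 + 51) = -2*51/74 = -1*51/37 = -51/37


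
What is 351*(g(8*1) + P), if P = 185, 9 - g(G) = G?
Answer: 65286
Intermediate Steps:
g(G) = 9 - G
351*(g(8*1) + P) = 351*((9 - 8) + 185) = 351*(1 + 185) = 351*186 = 65286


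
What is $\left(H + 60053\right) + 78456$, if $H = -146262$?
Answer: $-7753$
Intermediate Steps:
$\left(H + 60053\right) + 78456 = \left(-146262 + 60053\right) + 78456 = -86209 + 78456 = -7753$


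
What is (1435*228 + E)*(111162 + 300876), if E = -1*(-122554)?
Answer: 185307497892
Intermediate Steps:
E = 122554
(1435*228 + E)*(111162 + 300876) = (1435*228 + 122554)*(111162 + 300876) = (327180 + 122554)*412038 = 449734*412038 = 185307497892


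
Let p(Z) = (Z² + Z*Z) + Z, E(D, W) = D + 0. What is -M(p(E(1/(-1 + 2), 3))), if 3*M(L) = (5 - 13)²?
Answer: -64/3 ≈ -21.333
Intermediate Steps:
E(D, W) = D
p(Z) = Z + 2*Z² (p(Z) = (Z² + Z²) + Z = 2*Z² + Z = Z + 2*Z²)
M(L) = 64/3 (M(L) = (5 - 13)²/3 = (⅓)*(-8)² = (⅓)*64 = 64/3)
-M(p(E(1/(-1 + 2), 3))) = -1*64/3 = -64/3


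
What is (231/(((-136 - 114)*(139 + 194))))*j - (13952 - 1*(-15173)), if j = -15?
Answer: -53881173/1850 ≈ -29125.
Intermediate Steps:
(231/(((-136 - 114)*(139 + 194))))*j - (13952 - 1*(-15173)) = (231/(((-136 - 114)*(139 + 194))))*(-15) - (13952 - 1*(-15173)) = (231/((-250*333)))*(-15) - (13952 + 15173) = (231/(-83250))*(-15) - 1*29125 = (231*(-1/83250))*(-15) - 29125 = -77/27750*(-15) - 29125 = 77/1850 - 29125 = -53881173/1850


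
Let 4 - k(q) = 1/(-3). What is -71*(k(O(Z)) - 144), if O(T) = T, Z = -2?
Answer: 29749/3 ≈ 9916.3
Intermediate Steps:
k(q) = 13/3 (k(q) = 4 - 1/(-3) = 4 - 1*(-1/3) = 4 + 1/3 = 13/3)
-71*(k(O(Z)) - 144) = -71*(13/3 - 144) = -71*(-419/3) = 29749/3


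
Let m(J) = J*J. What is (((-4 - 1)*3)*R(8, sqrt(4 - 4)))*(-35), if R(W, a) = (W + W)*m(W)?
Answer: 537600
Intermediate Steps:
m(J) = J**2
R(W, a) = 2*W**3 (R(W, a) = (W + W)*W**2 = (2*W)*W**2 = 2*W**3)
(((-4 - 1)*3)*R(8, sqrt(4 - 4)))*(-35) = (((-4 - 1)*3)*(2*8**3))*(-35) = ((-5*3)*(2*512))*(-35) = -15*1024*(-35) = -15360*(-35) = 537600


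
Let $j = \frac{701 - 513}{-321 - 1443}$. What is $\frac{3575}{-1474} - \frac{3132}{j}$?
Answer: $\frac{185067133}{6298} \approx 29385.0$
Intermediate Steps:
$j = - \frac{47}{441}$ ($j = \frac{188}{-1764} = 188 \left(- \frac{1}{1764}\right) = - \frac{47}{441} \approx -0.10658$)
$\frac{3575}{-1474} - \frac{3132}{j} = \frac{3575}{-1474} - \frac{3132}{- \frac{47}{441}} = 3575 \left(- \frac{1}{1474}\right) - - \frac{1381212}{47} = - \frac{325}{134} + \frac{1381212}{47} = \frac{185067133}{6298}$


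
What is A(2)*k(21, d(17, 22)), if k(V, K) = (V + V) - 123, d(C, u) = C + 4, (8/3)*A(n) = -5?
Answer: 1215/8 ≈ 151.88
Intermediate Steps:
A(n) = -15/8 (A(n) = (3/8)*(-5) = -15/8)
d(C, u) = 4 + C
k(V, K) = -123 + 2*V (k(V, K) = 2*V - 123 = -123 + 2*V)
A(2)*k(21, d(17, 22)) = -15*(-123 + 2*21)/8 = -15*(-123 + 42)/8 = -15/8*(-81) = 1215/8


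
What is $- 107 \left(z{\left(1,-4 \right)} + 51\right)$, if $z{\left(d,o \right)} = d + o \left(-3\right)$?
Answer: $-6848$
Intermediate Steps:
$z{\left(d,o \right)} = d - 3 o$
$- 107 \left(z{\left(1,-4 \right)} + 51\right) = - 107 \left(\left(1 - -12\right) + 51\right) = - 107 \left(\left(1 + 12\right) + 51\right) = - 107 \left(13 + 51\right) = \left(-107\right) 64 = -6848$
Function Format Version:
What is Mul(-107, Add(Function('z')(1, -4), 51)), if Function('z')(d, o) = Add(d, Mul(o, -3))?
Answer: -6848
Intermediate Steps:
Function('z')(d, o) = Add(d, Mul(-3, o))
Mul(-107, Add(Function('z')(1, -4), 51)) = Mul(-107, Add(Add(1, Mul(-3, -4)), 51)) = Mul(-107, Add(Add(1, 12), 51)) = Mul(-107, Add(13, 51)) = Mul(-107, 64) = -6848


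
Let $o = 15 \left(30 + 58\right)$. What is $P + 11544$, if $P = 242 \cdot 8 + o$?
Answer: $14800$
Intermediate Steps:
$o = 1320$ ($o = 15 \cdot 88 = 1320$)
$P = 3256$ ($P = 242 \cdot 8 + 1320 = 1936 + 1320 = 3256$)
$P + 11544 = 3256 + 11544 = 14800$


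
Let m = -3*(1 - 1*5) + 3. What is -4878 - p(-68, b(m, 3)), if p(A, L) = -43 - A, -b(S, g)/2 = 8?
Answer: -4903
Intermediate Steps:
m = 15 (m = -3*(1 - 5) + 3 = -3*(-4) + 3 = 12 + 3 = 15)
b(S, g) = -16 (b(S, g) = -2*8 = -16)
-4878 - p(-68, b(m, 3)) = -4878 - (-43 - 1*(-68)) = -4878 - (-43 + 68) = -4878 - 1*25 = -4878 - 25 = -4903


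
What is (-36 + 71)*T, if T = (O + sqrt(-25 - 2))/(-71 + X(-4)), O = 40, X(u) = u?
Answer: -56/3 - 7*I*sqrt(3)/5 ≈ -18.667 - 2.4249*I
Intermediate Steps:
T = -8/15 - I*sqrt(3)/25 (T = (40 + sqrt(-25 - 2))/(-71 - 4) = (40 + sqrt(-27))/(-75) = (40 + 3*I*sqrt(3))*(-1/75) = -8/15 - I*sqrt(3)/25 ≈ -0.53333 - 0.069282*I)
(-36 + 71)*T = (-36 + 71)*(-8/15 - I*sqrt(3)/25) = 35*(-8/15 - I*sqrt(3)/25) = -56/3 - 7*I*sqrt(3)/5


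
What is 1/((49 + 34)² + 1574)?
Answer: 1/8463 ≈ 0.00011816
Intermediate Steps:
1/((49 + 34)² + 1574) = 1/(83² + 1574) = 1/(6889 + 1574) = 1/8463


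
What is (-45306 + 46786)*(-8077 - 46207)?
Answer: -80340320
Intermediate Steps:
(-45306 + 46786)*(-8077 - 46207) = 1480*(-54284) = -80340320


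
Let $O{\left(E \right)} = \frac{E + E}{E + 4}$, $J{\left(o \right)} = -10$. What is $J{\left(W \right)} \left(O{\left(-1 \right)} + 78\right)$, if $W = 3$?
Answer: $- \frac{2320}{3} \approx -773.33$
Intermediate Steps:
$O{\left(E \right)} = \frac{2 E}{4 + E}$
$J{\left(W \right)} \left(O{\left(-1 \right)} + 78\right) = - 10 \left(2 \left(-1\right) \frac{1}{4 - 1} + 78\right) = - 10 \left(2 \left(-1\right) \frac{1}{3} + 78\right) = - 10 \left(- \frac{2}{3} + 78\right) = \left(-10\right) \frac{232}{3} = - \frac{2320}{3}$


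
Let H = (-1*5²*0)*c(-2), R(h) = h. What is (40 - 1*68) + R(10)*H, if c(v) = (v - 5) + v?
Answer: -28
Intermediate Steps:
c(v) = -5 + 2*v (c(v) = (-5 + v) + v = -5 + 2*v)
H = 0 (H = (-1*5²*0)*(-5 + 2*(-2)) = (-1*25*0)*(-5 - 4) = -25*0*(-9) = 0*(-9) = 0)
(40 - 1*68) + R(10)*H = (40 - 1*68) + 10*0 = (40 - 68) + 0 = -28 + 0 = -28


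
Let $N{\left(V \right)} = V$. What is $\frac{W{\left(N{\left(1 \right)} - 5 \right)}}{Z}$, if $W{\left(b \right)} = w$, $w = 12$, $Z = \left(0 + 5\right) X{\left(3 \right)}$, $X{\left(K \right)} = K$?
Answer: $\frac{4}{5} \approx 0.8$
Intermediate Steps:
$Z = 15$ ($Z = \left(0 + 5\right) 3 = 5 \cdot 3 = 15$)
$W{\left(b \right)} = 12$
$\frac{W{\left(N{\left(1 \right)} - 5 \right)}}{Z} = \frac{12}{15} = 12 \cdot \frac{1}{15} = \frac{4}{5}$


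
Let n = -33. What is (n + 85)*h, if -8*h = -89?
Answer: 1157/2 ≈ 578.50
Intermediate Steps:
h = 89/8 (h = -⅛*(-89) = 89/8 ≈ 11.125)
(n + 85)*h = (-33 + 85)*(89/8) = 52*(89/8) = 1157/2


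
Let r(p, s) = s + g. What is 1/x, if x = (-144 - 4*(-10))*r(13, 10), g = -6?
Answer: -1/416 ≈ -0.0024038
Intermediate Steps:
r(p, s) = -6 + s (r(p, s) = s - 6 = -6 + s)
x = -416 (x = (-144 - 4*(-10))*(-6 + 10) = (-144 + 40)*4 = -104*4 = -416)
1/x = 1/(-416) = -1/416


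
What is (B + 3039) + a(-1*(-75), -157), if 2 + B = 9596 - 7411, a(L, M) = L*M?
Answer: -6553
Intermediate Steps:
B = 2183 (B = -2 + (9596 - 7411) = -2 + 2185 = 2183)
(B + 3039) + a(-1*(-75), -157) = (2183 + 3039) - 1*(-75)*(-157) = 5222 + 75*(-157) = 5222 - 11775 = -6553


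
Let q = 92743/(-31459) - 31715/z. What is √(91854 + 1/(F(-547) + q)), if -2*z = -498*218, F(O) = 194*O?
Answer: 2*√754130689474749633377468235624585/181219224003395 ≈ 303.07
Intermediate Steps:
z = 54282 (z = -(-249)*218 = -½*(-108564) = 54282)
q = -6031997711/1707657438 (q = 92743/(-31459) - 31715/54282 = 92743*(-1/31459) - 31715*1/54282 = -92743/31459 - 31715/54282 = -6031997711/1707657438 ≈ -3.5323)
√(91854 + 1/(F(-547) + q)) = √(91854 + 1/(194*(-547) - 6031997711/1707657438)) = √(91854 + 1/(-106118 - 6031997711/1707657438)) = √(91854 + 1/(-181219224003395/1707657438)) = √(91854 - 1707657438/181219224003395) = √(16645710599900186892/181219224003395) = 2*√754130689474749633377468235624585/181219224003395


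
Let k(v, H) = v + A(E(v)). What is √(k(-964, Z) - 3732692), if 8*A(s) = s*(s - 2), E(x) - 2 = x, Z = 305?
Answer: I*√3617735 ≈ 1902.0*I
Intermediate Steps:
E(x) = 2 + x
A(s) = s*(-2 + s)/8 (A(s) = (s*(s - 2))/8 = (s*(-2 + s))/8 = s*(-2 + s)/8)
k(v, H) = v + v*(2 + v)/8 (k(v, H) = v + (2 + v)*(-2 + (2 + v))/8 = v + (2 + v)*v/8 = v + v*(2 + v)/8)
√(k(-964, Z) - 3732692) = √((⅛)*(-964)*(10 - 964) - 3732692) = √((⅛)*(-964)*(-954) - 3732692) = √(114957 - 3732692) = √(-3617735) = I*√3617735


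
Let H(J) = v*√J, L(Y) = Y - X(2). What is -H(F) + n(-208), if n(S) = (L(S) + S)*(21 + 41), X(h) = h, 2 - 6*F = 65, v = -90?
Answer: -25916 + 45*I*√42 ≈ -25916.0 + 291.63*I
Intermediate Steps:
F = -21/2 (F = ⅓ - ⅙*65 = ⅓ - 65/6 = -21/2 ≈ -10.500)
L(Y) = -2 + Y (L(Y) = Y - 1*2 = Y - 2 = -2 + Y)
n(S) = -124 + 124*S (n(S) = ((-2 + S) + S)*(21 + 41) = (-2 + 2*S)*62 = -124 + 124*S)
H(J) = -90*√J
-H(F) + n(-208) = -(-90)*√(-21/2) + (-124 + 124*(-208)) = -(-90)*I*√42/2 + (-124 - 25792) = -(-45)*I*√42 - 25916 = 45*I*√42 - 25916 = -25916 + 45*I*√42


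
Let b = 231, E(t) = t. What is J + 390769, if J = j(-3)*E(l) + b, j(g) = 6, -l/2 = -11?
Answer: 391132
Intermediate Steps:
l = 22 (l = -2*(-11) = 22)
J = 363 (J = 6*22 + 231 = 132 + 231 = 363)
J + 390769 = 363 + 390769 = 391132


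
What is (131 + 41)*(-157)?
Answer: -27004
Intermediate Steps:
(131 + 41)*(-157) = 172*(-157) = -27004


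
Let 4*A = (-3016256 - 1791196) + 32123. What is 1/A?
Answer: -4/4775329 ≈ -8.3764e-7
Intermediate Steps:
A = -4775329/4 (A = ((-3016256 - 1791196) + 32123)/4 = (-4807452 + 32123)/4 = (¼)*(-4775329) = -4775329/4 ≈ -1.1938e+6)
1/A = 1/(-4775329/4) = -4/4775329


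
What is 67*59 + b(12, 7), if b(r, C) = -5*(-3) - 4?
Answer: 3964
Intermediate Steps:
b(r, C) = 11 (b(r, C) = 15 - 4 = 11)
67*59 + b(12, 7) = 67*59 + 11 = 3953 + 11 = 3964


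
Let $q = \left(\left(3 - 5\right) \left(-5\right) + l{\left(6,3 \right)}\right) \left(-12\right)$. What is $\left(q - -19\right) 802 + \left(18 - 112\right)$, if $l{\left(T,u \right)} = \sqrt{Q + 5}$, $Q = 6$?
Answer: $-81096 - 9624 \sqrt{11} \approx -1.1302 \cdot 10^{5}$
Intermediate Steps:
$l{\left(T,u \right)} = \sqrt{11}$ ($l{\left(T,u \right)} = \sqrt{6 + 5} = \sqrt{11}$)
$q = -120 - 12 \sqrt{11}$ ($q = \left(\left(3 - 5\right) \left(-5\right) + \sqrt{11}\right) \left(-12\right) = \left(\left(-2\right) \left(-5\right) + \sqrt{11}\right) \left(-12\right) = \left(10 + \sqrt{11}\right) \left(-12\right) = -120 - 12 \sqrt{11} \approx -159.8$)
$\left(q - -19\right) 802 + \left(18 - 112\right) = \left(\left(-120 - 12 \sqrt{11}\right) - -19\right) 802 + \left(18 - 112\right) = \left(\left(-120 - 12 \sqrt{11}\right) + 19\right) 802 + \left(18 - 112\right) = \left(-101 - 12 \sqrt{11}\right) 802 - 94 = \left(-81002 - 9624 \sqrt{11}\right) - 94 = -81096 - 9624 \sqrt{11}$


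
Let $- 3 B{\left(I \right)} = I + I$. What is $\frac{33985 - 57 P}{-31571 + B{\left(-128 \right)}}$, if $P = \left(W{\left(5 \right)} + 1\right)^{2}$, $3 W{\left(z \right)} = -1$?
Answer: $- \frac{101879}{94457} \approx -1.0786$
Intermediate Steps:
$W{\left(z \right)} = - \frac{1}{3}$ ($W{\left(z \right)} = \frac{1}{3} \left(-1\right) = - \frac{1}{3}$)
$B{\left(I \right)} = - \frac{2 I}{3}$ ($B{\left(I \right)} = - \frac{I + I}{3} = - \frac{2 I}{3}$)
$P = \frac{4}{9}$ ($P = \left(- \frac{1}{3} + 1\right)^{2} = \left(\frac{2}{3}\right)^{2} = \frac{4}{9} \approx 0.44444$)
$\frac{33985 - 57 P}{-31571 + B{\left(-128 \right)}} = \frac{33985 - \frac{76}{3}}{-31571 - - \frac{256}{3}} = \frac{33985 - \frac{76}{3}}{-31571 + \frac{256}{3}} = \frac{101879}{3 \left(- \frac{94457}{3}\right)} = \frac{101879}{3} \left(- \frac{3}{94457}\right) = - \frac{101879}{94457}$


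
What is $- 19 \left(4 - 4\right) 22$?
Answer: $0$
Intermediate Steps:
$- 19 \left(4 - 4\right) 22 = \left(-19\right) 0 \cdot 22 = 0 \cdot 22 = 0$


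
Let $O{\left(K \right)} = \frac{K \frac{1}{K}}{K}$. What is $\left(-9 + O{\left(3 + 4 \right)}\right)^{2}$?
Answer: $\frac{3844}{49} \approx 78.449$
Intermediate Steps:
$O{\left(K \right)} = \frac{1}{K}$ ($O{\left(K \right)} = 1 \frac{1}{K} = \frac{1}{K}$)
$\left(-9 + O{\left(3 + 4 \right)}\right)^{2} = \left(-9 + \frac{1}{3 + 4}\right)^{2} = \left(-9 + \frac{1}{7}\right)^{2} = \left(- \frac{62}{7}\right)^{2} = \frac{3844}{49}$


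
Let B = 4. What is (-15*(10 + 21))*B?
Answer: -1860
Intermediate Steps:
(-15*(10 + 21))*B = -15*(10 + 21)*4 = -15*31*4 = -465*4 = -1860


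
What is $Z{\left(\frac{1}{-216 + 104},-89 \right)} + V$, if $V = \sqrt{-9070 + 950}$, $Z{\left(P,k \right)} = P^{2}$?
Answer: $\frac{1}{12544} + 2 i \sqrt{2030} \approx 7.9719 \cdot 10^{-5} + 90.111 i$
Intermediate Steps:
$V = 2 i \sqrt{2030}$ ($V = \sqrt{-8120} = 2 i \sqrt{2030} \approx 90.111 i$)
$Z{\left(\frac{1}{-216 + 104},-89 \right)} + V = \left(\frac{1}{-216 + 104}\right)^{2} + 2 i \sqrt{2030} = \left(\frac{1}{-112}\right)^{2} + 2 i \sqrt{2030} = \left(- \frac{1}{112}\right)^{2} + 2 i \sqrt{2030} = \frac{1}{12544} + 2 i \sqrt{2030}$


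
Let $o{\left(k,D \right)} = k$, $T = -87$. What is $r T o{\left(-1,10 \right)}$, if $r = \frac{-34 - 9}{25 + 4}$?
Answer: $-129$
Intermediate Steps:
$r = - \frac{43}{29} \approx -1.4828$
$r T o{\left(-1,10 \right)} = \left(- \frac{43}{29}\right) \left(-87\right) \left(-1\right) = 129 \left(-1\right) = -129$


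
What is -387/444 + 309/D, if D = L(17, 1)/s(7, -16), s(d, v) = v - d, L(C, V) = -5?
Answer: 1051191/740 ≈ 1420.5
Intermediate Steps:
D = 5/23 (D = -5/(-16 - 1*7) = -5/(-16 - 7) = -5/(-23) = -5*(-1/23) = 5/23 ≈ 0.21739)
-387/444 + 309/D = -387/444 + 309/(5/23) = -387*1/444 + 309*(23/5) = -129/148 + 7107/5 = 1051191/740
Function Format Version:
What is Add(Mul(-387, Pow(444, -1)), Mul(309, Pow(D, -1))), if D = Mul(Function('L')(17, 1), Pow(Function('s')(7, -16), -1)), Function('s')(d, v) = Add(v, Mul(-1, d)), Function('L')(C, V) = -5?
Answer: Rational(1051191, 740) ≈ 1420.5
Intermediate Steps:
D = Rational(5, 23) (D = Mul(-5, Pow(Add(-16, Mul(-1, 7)), -1)) = Mul(-5, Pow(Add(-16, -7), -1)) = Mul(-5, Pow(-23, -1)) = Mul(-5, Rational(-1, 23)) = Rational(5, 23) ≈ 0.21739)
Add(Mul(-387, Pow(444, -1)), Mul(309, Pow(D, -1))) = Add(Mul(-387, Pow(444, -1)), Mul(309, Pow(Rational(5, 23), -1))) = Add(Mul(-387, Rational(1, 444)), Mul(309, Rational(23, 5))) = Add(Rational(-129, 148), Rational(7107, 5)) = Rational(1051191, 740)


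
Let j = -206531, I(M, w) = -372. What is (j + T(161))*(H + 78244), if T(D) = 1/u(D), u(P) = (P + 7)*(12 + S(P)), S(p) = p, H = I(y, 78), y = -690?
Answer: -58429473712522/3633 ≈ -1.6083e+10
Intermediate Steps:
H = -372
u(P) = (7 + P)*(12 + P) (u(P) = (P + 7)*(12 + P) = (7 + P)*(12 + P))
T(D) = 1/(84 + D² + 19*D)
(j + T(161))*(H + 78244) = (-206531 + 1/(84 + 161² + 19*161))*(-372 + 78244) = (-206531 + 1/(84 + 25921 + 3059))*77872 = (-206531 + 1/29064)*77872 = -6002616983/29064*77872 = -58429473712522/3633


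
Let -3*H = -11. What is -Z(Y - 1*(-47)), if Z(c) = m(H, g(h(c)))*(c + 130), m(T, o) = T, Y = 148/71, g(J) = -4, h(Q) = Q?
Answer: -139865/213 ≈ -656.64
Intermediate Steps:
H = 11/3 (H = -⅓*(-11) = 11/3 ≈ 3.6667)
Y = 148/71 (Y = 148*(1/71) = 148/71 ≈ 2.0845)
Z(c) = 1430/3 + 11*c/3 (Z(c) = 11*(c + 130)/3 = 11*(130 + c)/3 = 1430/3 + 11*c/3)
-Z(Y - 1*(-47)) = -(1430/3 + 11*(148/71 - 1*(-47))/3) = -(1430/3 + 11*(148/71 + 47)/3) = -(1430/3 + (11/3)*(3485/71)) = -(1430/3 + 38335/213) = -1*139865/213 = -139865/213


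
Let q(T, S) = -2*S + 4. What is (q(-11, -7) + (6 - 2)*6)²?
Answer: 1764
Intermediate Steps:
q(T, S) = 4 - 2*S
(q(-11, -7) + (6 - 2)*6)² = ((4 - 2*(-7)) + (6 - 2)*6)² = ((4 + 14) + 4*6)² = (18 + 24)² = 42² = 1764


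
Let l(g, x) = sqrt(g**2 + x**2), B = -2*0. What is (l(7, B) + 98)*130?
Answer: 13650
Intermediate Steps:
B = 0
(l(7, B) + 98)*130 = (sqrt(7**2 + 0**2) + 98)*130 = (sqrt(49 + 0) + 98)*130 = (sqrt(49) + 98)*130 = (7 + 98)*130 = 105*130 = 13650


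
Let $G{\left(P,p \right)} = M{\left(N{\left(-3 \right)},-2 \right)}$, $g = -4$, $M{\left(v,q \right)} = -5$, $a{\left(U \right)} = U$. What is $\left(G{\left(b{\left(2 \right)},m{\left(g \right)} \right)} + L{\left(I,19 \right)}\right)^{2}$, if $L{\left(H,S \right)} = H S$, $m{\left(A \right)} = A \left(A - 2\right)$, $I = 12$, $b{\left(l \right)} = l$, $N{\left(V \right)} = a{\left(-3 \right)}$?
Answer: $49729$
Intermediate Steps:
$N{\left(V \right)} = -3$
$m{\left(A \right)} = A \left(-2 + A\right)$
$G{\left(P,p \right)} = -5$
$\left(G{\left(b{\left(2 \right)},m{\left(g \right)} \right)} + L{\left(I,19 \right)}\right)^{2} = \left(-5 + 12 \cdot 19\right)^{2} = \left(-5 + 228\right)^{2} = 223^{2} = 49729$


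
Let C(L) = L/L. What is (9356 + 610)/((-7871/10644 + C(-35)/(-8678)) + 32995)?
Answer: 460272893256/1523817348829 ≈ 0.30205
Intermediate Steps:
C(L) = 1
(9356 + 610)/((-7871/10644 + C(-35)/(-8678)) + 32995) = (9356 + 610)/((-7871/10644 + 1/(-8678)) + 32995) = 9966/((-7871*1/10644 + 1*(-1/8678)) + 32995) = 9966/((-7871/10644 - 1/8678) + 32995) = 9966/(-34157591/46184316 + 32995) = 9966/(1523817348829/46184316) = 9966*(46184316/1523817348829) = 460272893256/1523817348829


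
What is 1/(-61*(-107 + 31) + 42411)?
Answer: 1/47047 ≈ 2.1255e-5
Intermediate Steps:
1/(-61*(-107 + 31) + 42411) = 1/(-61*(-76) + 42411) = 1/(4636 + 42411) = 1/47047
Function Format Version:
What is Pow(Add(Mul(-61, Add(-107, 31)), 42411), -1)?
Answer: Rational(1, 47047) ≈ 2.1255e-5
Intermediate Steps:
Pow(Add(Mul(-61, Add(-107, 31)), 42411), -1) = Pow(Add(Mul(-61, -76), 42411), -1) = Pow(Add(4636, 42411), -1) = Pow(47047, -1) = Rational(1, 47047)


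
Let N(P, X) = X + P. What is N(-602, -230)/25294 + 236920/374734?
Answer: 1420218948/2369630449 ≈ 0.59934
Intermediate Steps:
N(P, X) = P + X
N(-602, -230)/25294 + 236920/374734 = (-602 - 230)/25294 + 236920/374734 = -832*1/25294 + 236920*(1/374734) = -416/12647 + 118460/187367 = 1420218948/2369630449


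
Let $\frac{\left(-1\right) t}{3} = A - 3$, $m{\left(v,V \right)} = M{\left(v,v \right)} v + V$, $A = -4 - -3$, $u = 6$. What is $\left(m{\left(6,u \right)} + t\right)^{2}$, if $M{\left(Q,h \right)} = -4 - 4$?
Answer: $900$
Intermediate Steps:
$A = -1$ ($A = -4 + 3 = -1$)
$M{\left(Q,h \right)} = -8$ ($M{\left(Q,h \right)} = -4 - 4 = -8$)
$m{\left(v,V \right)} = V - 8 v$ ($m{\left(v,V \right)} = - 8 v + V = V - 8 v$)
$t = 12$ ($t = - 3 \left(-1 - 3\right) = \left(-3\right) \left(-4\right) = 12$)
$\left(m{\left(6,u \right)} + t\right)^{2} = \left(\left(6 - 48\right) + 12\right)^{2} = \left(-42 + 12\right)^{2} = \left(-30\right)^{2} = 900$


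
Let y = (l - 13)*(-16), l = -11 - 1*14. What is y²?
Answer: 369664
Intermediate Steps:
l = -25 (l = -11 - 14 = -25)
y = 608 (y = (-25 - 13)*(-16) = -38*(-16) = 608)
y² = 608² = 369664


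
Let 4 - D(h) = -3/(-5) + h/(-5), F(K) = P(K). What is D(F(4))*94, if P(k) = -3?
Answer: 1316/5 ≈ 263.20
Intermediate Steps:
F(K) = -3
D(h) = 17/5 + h/5 (D(h) = 4 - (-3/(-5) + h/(-5)) = 4 - (-3*(-1/5) + h*(-1/5)) = 4 - (3/5 - h/5) = 4 + (-3/5 + h/5) = 17/5 + h/5)
D(F(4))*94 = (17/5 + (1/5)*(-3))*94 = (17/5 - 3/5)*94 = (14/5)*94 = 1316/5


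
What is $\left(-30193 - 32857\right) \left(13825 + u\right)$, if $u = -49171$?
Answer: $2228565300$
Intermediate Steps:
$\left(-30193 - 32857\right) \left(13825 + u\right) = \left(-30193 - 32857\right) \left(13825 - 49171\right) = \left(-63050\right) \left(-35346\right) = 2228565300$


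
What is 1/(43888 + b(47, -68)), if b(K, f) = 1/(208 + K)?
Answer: 255/11191441 ≈ 2.2785e-5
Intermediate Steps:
1/(43888 + b(47, -68)) = 1/(43888 + 1/(208 + 47)) = 1/(43888 + 1/255) = 1/(11191441/255) = 255/11191441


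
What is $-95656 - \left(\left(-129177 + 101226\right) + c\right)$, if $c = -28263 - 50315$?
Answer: $10873$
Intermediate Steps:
$c = -78578$
$-95656 - \left(\left(-129177 + 101226\right) + c\right) = -95656 - \left(\left(-129177 + 101226\right) - 78578\right) = -95656 - \left(-27951 - 78578\right) = -95656 - -106529 = -95656 + 106529 = 10873$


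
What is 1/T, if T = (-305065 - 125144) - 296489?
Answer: -1/726698 ≈ -1.3761e-6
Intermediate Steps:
T = -726698 (T = -430209 - 296489 = -726698)
1/T = 1/(-726698) = -1/726698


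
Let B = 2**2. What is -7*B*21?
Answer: -588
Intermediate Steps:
B = 4
-7*B*21 = -7*4*21 = -28*21 = -588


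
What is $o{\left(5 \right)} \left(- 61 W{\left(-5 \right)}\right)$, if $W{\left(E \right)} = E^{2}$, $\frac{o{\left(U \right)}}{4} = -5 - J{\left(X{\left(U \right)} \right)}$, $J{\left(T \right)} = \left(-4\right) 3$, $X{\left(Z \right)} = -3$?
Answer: $-42700$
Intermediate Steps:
$J{\left(T \right)} = -12$
$o{\left(U \right)} = 28$ ($o{\left(U \right)} = 4 \left(-5 - -12\right) = 4 \left(-5 + 12\right) = 4 \cdot 7 = 28$)
$o{\left(5 \right)} \left(- 61 W{\left(-5 \right)}\right) = 28 \left(- 61 \left(-5\right)^{2}\right) = 28 \left(\left(-61\right) 25\right) = 28 \left(-1525\right) = -42700$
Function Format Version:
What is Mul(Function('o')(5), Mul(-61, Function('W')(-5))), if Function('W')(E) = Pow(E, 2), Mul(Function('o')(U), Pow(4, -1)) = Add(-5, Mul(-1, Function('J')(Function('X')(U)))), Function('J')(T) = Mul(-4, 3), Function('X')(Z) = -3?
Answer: -42700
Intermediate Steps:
Function('J')(T) = -12
Function('o')(U) = 28 (Function('o')(U) = Mul(4, Add(-5, Mul(-1, -12))) = Mul(4, Add(-5, 12)) = Mul(4, 7) = 28)
Mul(Function('o')(5), Mul(-61, Function('W')(-5))) = Mul(28, Mul(-61, Pow(-5, 2))) = Mul(28, Mul(-61, 25)) = Mul(28, -1525) = -42700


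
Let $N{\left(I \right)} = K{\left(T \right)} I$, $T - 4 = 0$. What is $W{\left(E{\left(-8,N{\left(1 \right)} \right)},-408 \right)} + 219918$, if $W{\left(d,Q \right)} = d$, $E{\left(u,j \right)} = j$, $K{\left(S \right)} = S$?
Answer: $219922$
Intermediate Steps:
$T = 4$ ($T = 4 + 0 = 4$)
$N{\left(I \right)} = 4 I$
$W{\left(E{\left(-8,N{\left(1 \right)} \right)},-408 \right)} + 219918 = 4 \cdot 1 + 219918 = 4 + 219918 = 219922$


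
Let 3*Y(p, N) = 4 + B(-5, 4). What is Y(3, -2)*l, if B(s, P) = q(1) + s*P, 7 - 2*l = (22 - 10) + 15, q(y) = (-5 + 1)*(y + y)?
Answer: 80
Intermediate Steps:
q(y) = -8*y
l = -10 (l = 7/2 - ((22 - 10) + 15)/2 = 7/2 - (12 + 15)/2 = 7/2 - 1/2*27 = 7/2 - 27/2 = -10)
B(s, P) = -8 + P*s (B(s, P) = -8*1 + s*P = -8 + P*s)
Y(p, N) = -8 (Y(p, N) = (4 + (-8 + 4*(-5)))/3 = (4 + (-8 - 20))/3 = (4 - 28)/3 = (1/3)*(-24) = -8)
Y(3, -2)*l = -8*(-10) = 80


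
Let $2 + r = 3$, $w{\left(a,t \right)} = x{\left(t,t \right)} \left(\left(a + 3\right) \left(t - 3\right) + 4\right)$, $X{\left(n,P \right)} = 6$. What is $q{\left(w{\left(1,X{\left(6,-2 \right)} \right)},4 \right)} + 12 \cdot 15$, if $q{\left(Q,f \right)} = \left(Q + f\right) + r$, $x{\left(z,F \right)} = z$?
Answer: $281$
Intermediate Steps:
$w{\left(a,t \right)} = t \left(4 + \left(-3 + t\right) \left(3 + a\right)\right)$ ($w{\left(a,t \right)} = t \left(\left(a + 3\right) \left(t - 3\right) + 4\right) = t \left(\left(3 + a\right) \left(-3 + t\right) + 4\right) = t \left(\left(-3 + t\right) \left(3 + a\right) + 4\right) = t \left(4 + \left(-3 + t\right) \left(3 + a\right)\right)$)
$r = 1$ ($r = -2 + 3 = 1$)
$q{\left(Q,f \right)} = 1 + Q + f$ ($q{\left(Q,f \right)} = \left(Q + f\right) + 1 = 1 + Q + f$)
$q{\left(w{\left(1,X{\left(6,-2 \right)} \right)},4 \right)} + 12 \cdot 15 = \left(1 + 6 \left(-5 - 3 + 3 \cdot 6 + 1 \cdot 6\right) + 4\right) + 12 \cdot 15 = \left(1 + 6 \left(-5 - 3 + 18 + 6\right) + 4\right) + 180 = \left(1 + 6 \cdot 16 + 4\right) + 180 = \left(1 + 96 + 4\right) + 180 = 101 + 180 = 281$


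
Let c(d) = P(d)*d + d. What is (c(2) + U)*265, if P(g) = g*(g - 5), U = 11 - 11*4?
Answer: -11395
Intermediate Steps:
U = -33 (U = 11 - 44 = -33)
P(g) = g*(-5 + g)
c(d) = d + d²*(-5 + d) (c(d) = (d*(-5 + d))*d + d = d²*(-5 + d) + d = d + d²*(-5 + d))
(c(2) + U)*265 = (2*(1 + 2*(-5 + 2)) - 33)*265 = (2*(1 + 2*(-3)) - 33)*265 = (2*(1 - 6) - 33)*265 = (2*(-5) - 33)*265 = (-10 - 33)*265 = -43*265 = -11395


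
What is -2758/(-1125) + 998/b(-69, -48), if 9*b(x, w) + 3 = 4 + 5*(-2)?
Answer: -1119992/1125 ≈ -995.55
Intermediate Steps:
b(x, w) = -1 (b(x, w) = -1/3 + (4 + 5*(-2))/9 = -1/3 + (4 - 10)/9 = -1/3 + (1/9)*(-6) = -1/3 - 2/3 = -1)
-2758/(-1125) + 998/b(-69, -48) = -2758/(-1125) + 998/(-1) = -2758*(-1/1125) + 998*(-1) = 2758/1125 - 998 = -1119992/1125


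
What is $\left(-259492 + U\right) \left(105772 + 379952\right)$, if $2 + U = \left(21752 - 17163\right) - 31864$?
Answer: $-139290585756$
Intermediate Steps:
$U = -27277$ ($U = -2 + \left(\left(21752 - 17163\right) - 31864\right) = -2 + \left(4589 - 31864\right) = -2 - 27275 = -27277$)
$\left(-259492 + U\right) \left(105772 + 379952\right) = \left(-259492 - 27277\right) \left(105772 + 379952\right) = \left(-286769\right) 485724 = -139290585756$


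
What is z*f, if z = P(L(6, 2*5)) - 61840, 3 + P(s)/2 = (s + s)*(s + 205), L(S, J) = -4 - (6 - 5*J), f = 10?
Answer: -226460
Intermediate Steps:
L(S, J) = -10 + 5*J (L(S, J) = -4 + (-6 + 5*J) = -10 + 5*J)
P(s) = -6 + 4*s*(205 + s) (P(s) = -6 + 2*((s + s)*(s + 205)) = -6 + 2*((2*s)*(205 + s)) = -6 + 2*(2*s*(205 + s)) = -6 + 4*s*(205 + s))
z = -22646 (z = (-6 + 4*(-10 + 5*(2*5))² + 820*(-10 + 5*(2*5))) - 61840 = (-6 + 4*(-10 + 5*10)² + 820*(-10 + 5*10)) - 61840 = (-6 + 4*(-10 + 50)² + 820*(-10 + 50)) - 61840 = (-6 + 4*40² + 820*40) - 61840 = (-6 + 4*1600 + 32800) - 61840 = (-6 + 6400 + 32800) - 61840 = 39194 - 61840 = -22646)
z*f = -22646*10 = -226460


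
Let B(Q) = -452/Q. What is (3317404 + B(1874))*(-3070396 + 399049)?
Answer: -8303634574402734/937 ≈ -8.8619e+12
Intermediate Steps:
(3317404 + B(1874))*(-3070396 + 399049) = (3317404 - 452/1874)*(-3070396 + 399049) = (3317404 - 452*1/1874)*(-2671347) = (3317404 - 226/937)*(-2671347) = (3108407322/937)*(-2671347) = -8303634574402734/937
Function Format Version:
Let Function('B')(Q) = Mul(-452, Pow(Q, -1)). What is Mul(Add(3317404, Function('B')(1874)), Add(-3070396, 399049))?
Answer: Rational(-8303634574402734, 937) ≈ -8.8619e+12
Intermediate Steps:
Mul(Add(3317404, Function('B')(1874)), Add(-3070396, 399049)) = Mul(Add(3317404, Mul(-452, Pow(1874, -1))), Add(-3070396, 399049)) = Mul(Add(3317404, Mul(-452, Rational(1, 1874))), -2671347) = Mul(Add(3317404, Rational(-226, 937)), -2671347) = Mul(Rational(3108407322, 937), -2671347) = Rational(-8303634574402734, 937)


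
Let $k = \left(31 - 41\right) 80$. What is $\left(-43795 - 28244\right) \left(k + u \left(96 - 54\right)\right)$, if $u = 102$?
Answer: $-250983876$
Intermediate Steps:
$k = -800$ ($k = \left(-10\right) 80 = -800$)
$\left(-43795 - 28244\right) \left(k + u \left(96 - 54\right)\right) = \left(-43795 - 28244\right) \left(-800 + 102 \left(96 - 54\right)\right) = - 72039 \left(-800 + 102 \cdot 42\right) = - 72039 \left(-800 + 4284\right) = \left(-72039\right) 3484 = -250983876$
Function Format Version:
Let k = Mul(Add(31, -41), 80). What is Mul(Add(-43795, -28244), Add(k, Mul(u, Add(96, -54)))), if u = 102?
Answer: -250983876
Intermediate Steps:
k = -800 (k = Mul(-10, 80) = -800)
Mul(Add(-43795, -28244), Add(k, Mul(u, Add(96, -54)))) = Mul(Add(-43795, -28244), Add(-800, Mul(102, Add(96, -54)))) = Mul(-72039, Add(-800, Mul(102, 42))) = Mul(-72039, Add(-800, 4284)) = Mul(-72039, 3484) = -250983876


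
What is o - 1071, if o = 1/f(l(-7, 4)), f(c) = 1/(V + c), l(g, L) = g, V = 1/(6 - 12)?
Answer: -6469/6 ≈ -1078.2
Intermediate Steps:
V = -⅙ (V = 1/(-6) = -⅙ ≈ -0.16667)
f(c) = 1/(-⅙ + c)
o = -43/6 (o = 1/(6/(-1 + 6*(-7))) = 1/(6/(-1 - 42)) = 1/(6/(-43)) = 1/(6*(-1/43)) = 1/(-6/43) = -43/6 ≈ -7.1667)
o - 1071 = -43/6 - 1071 = -6469/6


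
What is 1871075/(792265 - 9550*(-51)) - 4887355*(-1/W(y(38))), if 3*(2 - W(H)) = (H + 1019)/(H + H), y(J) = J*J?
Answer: 722285308069089/253560233 ≈ 2.8486e+6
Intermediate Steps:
y(J) = J**2
W(H) = 2 - (1019 + H)/(6*H) (W(H) = 2 - (H + 1019)/(3*(H + H)) = 2 - (1019 + H)/(3*(2*H)) = 2 - (1019 + H)*1/(2*H)/3 = 2 - (1019 + H)/(6*H))
1871075/(792265 - 9550*(-51)) - 4887355*(-1/W(y(38))) = 1871075/(792265 - 9550*(-51)) - 4887355*(-8664/(-1019 + 11*38**2)) = 1871075/(792265 - 1*(-487050)) - 4887355*(-8664/(-1019 + 11*1444)) = 1871075/(792265 + 487050) - 4887355*(-8664/(-1019 + 15884)) = 1871075/1279315 - 4887355/((-14865/(6*1444))) = 1871075*(1/1279315) - 4887355/((-1*4955/2888)) = 374215/255863 - 4887355/(-4955/2888) = 374215/255863 - 4887355*(-2888/4955) = 374215/255863 + 2822936248/991 = 722285308069089/253560233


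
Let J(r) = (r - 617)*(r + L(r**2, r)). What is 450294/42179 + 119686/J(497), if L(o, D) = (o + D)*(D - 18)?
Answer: 457585331206649/42862012139220 ≈ 10.676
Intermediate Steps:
L(o, D) = (-18 + D)*(D + o) (L(o, D) = (D + o)*(-18 + D) = (-18 + D)*(D + o))
J(r) = (-617 + r)*(r**3 - 17*r - 17*r**2) (J(r) = (r - 617)*(r + (r**2 - 18*r - 18*r**2 + r*r**2)) = (-617 + r)*(r + (r**2 - 18*r - 18*r**2 + r**3)) = (-617 + r)*(r + (r**3 - 18*r - 17*r**2)) = (-617 + r)*(r**3 - 17*r - 17*r**2))
450294/42179 + 119686/J(497) = 450294/42179 + 119686/((497*(10489 + 497**3 - 634*497**2 + 10472*497))) = 450294*(1/42179) + 119686/((497*(10489 + 122763473 - 634*247009 + 5204584))) = 450294/42179 + 119686/((497*(10489 + 122763473 - 156603706 + 5204584))) = 450294/42179 + 119686/((497*(-28625160))) = 450294/42179 + 119686/(-14226704520) = 450294/42179 + 119686*(-1/14226704520) = 450294/42179 - 8549/1016193180 = 457585331206649/42862012139220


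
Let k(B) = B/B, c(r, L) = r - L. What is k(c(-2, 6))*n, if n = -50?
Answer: -50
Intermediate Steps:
k(B) = 1
k(c(-2, 6))*n = 1*(-50) = -50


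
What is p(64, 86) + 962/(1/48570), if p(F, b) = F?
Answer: 46724404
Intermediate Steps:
p(64, 86) + 962/(1/48570) = 64 + 962/(1/48570) = 64 + 962*48570 = 64 + 46724340 = 46724404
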